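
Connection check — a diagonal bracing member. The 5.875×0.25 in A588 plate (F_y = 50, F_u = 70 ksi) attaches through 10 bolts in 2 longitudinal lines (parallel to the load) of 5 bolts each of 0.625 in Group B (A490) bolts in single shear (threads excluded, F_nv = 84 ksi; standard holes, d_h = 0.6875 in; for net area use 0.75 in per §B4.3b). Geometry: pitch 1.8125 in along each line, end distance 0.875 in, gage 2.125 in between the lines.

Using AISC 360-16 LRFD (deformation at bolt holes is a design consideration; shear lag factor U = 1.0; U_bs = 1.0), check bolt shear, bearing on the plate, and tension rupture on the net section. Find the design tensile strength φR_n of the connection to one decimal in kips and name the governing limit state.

57.4 kips (net-section rupture governs)

Bolt shear: A_b = π(0.625)²/4 = 0.3068 in². φR_n = 0.75 × 84 × 0.3068 × 10 × 1 = 193.3 kips.
Bearing (0.25 in plate, F_u = 70 ksi): end bolts L_c = 0.875 − 0.6875/2 = 0.53125, R_n = min(1.2×0.53125×0.25×70, 2.4×0.625×0.25×70) = 11.156 kips/bolt; interior L_c = 1.8125 − 0.6875 = 1.125, R_n = 23.625 kips/bolt. φR_n = 0.75 × (2×11.156 + 8×23.625) = 158.5 kips.
Tension rupture (net): A_n = (5.875 − 2×0.75)×0.25 = 1.0938 in² (U = 1.0, A_e = A_n). φR_n = 0.75 × 70 × 1.0938 = 57.4 kips.
Governing: min(193.3, 158.5, 57.4) = 57.4 kips → net-section rupture.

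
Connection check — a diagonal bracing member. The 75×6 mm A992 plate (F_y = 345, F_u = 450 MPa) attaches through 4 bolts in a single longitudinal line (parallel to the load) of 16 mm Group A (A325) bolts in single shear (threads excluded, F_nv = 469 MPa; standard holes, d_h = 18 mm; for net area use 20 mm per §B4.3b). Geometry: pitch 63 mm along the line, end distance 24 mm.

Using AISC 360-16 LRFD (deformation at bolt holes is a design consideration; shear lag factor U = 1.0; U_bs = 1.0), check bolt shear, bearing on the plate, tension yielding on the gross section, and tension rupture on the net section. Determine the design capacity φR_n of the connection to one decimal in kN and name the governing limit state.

Bolt shear: A_b = π(16)²/4 = 201.06 mm². φR_n = 0.75 × 469 × 201.06 × 4 × 1 = 282.9 kN.
Bearing (6 mm plate, F_u = 450 MPa): end bolts L_c = 24 − 18/2 = 15, R_n = min(1.2×15×6×450, 2.4×16×6×450) = 48.6 kN/bolt; interior L_c = 63 − 18 = 45, R_n = 103.68 kN/bolt. φR_n = 0.75 × (1×48.6 + 3×103.68) = 269.7 kN.
Tension yield (gross): A_g = 75×6 = 450 mm². φR_n = 0.90 × 345 × 450 = 139.7 kN.
Tension rupture (net): A_n = (75 − 1×20)×6 = 330 mm² (U = 1.0, A_e = A_n). φR_n = 0.75 × 450 × 330 = 111.4 kN.
Governing: min(282.9, 269.7, 139.7, 111.4) = 111.4 kN → net-section rupture.

111.4 kN (net-section rupture governs)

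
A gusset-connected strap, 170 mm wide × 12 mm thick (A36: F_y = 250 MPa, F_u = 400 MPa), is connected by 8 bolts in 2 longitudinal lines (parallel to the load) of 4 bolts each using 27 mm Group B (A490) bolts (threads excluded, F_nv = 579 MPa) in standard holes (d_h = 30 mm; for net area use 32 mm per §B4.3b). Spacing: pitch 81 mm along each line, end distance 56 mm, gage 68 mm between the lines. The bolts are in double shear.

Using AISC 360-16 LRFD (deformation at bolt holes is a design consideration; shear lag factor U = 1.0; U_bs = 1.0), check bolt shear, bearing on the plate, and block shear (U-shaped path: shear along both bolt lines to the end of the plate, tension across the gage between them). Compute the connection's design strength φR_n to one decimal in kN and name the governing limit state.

Bolt shear: A_b = π(27)²/4 = 572.56 mm². φR_n = 0.75 × 579 × 572.56 × 8 × 2 = 3978.1 kN.
Bearing (12 mm plate, F_u = 400 MPa): end bolts L_c = 56 − 30/2 = 41, R_n = min(1.2×41×12×400, 2.4×27×12×400) = 236.16 kN/bolt; interior L_c = 81 − 30 = 51, R_n = 293.76 kN/bolt. φR_n = 0.75 × (2×236.16 + 6×293.76) = 1676.2 kN.
Block shear: shear path 2×[56+3×81] = 2×299 mm, A_gv = 7176, A_nv = 2×(299 − 3.5×32)×12 = 4488 mm²; tension across gage: (68 − 1×32)×12 = 432 mm². R_n = min(0.6×400×4488, 0.6×250×7176) + 1.0×400×432 = min(1077.1, 1076.4) + 172.8 = 1249.2 kN. φR_n = 0.75 × 1249.2 = 936.9 kN.
Governing: min(3978.1, 1676.2, 936.9) = 936.9 kN → block shear.

936.9 kN (block shear governs)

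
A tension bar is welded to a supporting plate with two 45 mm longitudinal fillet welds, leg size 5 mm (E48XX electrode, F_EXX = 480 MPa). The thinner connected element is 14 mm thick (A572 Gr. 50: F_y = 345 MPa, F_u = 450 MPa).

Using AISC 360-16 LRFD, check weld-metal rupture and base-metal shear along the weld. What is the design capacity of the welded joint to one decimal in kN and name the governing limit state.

68.7 kN (weld metal governs)

Weld metal: throat = 0.707×5 = 3.535 mm, L = 2×45 = 90 mm. φR_n = 0.75 × 0.6 × 480 × 3.535 × 90 = 68.7 kN.
Base metal shear (14 mm plate): yield φR_n = 1.0×0.6×345×14×90 = 260.8 kN; rupture φR_n = 0.75×0.6×450×14×90 = 255.2 kN; take 255.2 kN (rupture).
Governing: min(68.7, 255.2) = 68.7 kN → weld metal.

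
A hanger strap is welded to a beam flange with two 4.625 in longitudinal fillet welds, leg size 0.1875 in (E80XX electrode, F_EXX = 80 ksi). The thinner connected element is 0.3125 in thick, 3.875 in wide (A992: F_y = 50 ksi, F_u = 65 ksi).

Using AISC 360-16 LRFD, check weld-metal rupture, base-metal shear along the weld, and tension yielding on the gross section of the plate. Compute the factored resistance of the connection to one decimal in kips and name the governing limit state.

Weld metal: throat = 0.707×0.1875 = 0.13256 in, L = 2×4.625 = 9.25 in. φR_n = 0.75 × 0.6 × 80 × 0.13256 × 9.25 = 44.1 kips.
Base metal shear (0.3125 in plate): yield φR_n = 1.0×0.6×50×0.3125×9.25 = 86.7 kips; rupture φR_n = 0.75×0.6×65×0.3125×9.25 = 84.6 kips; take 84.6 kips (rupture).
Tension yield (gross): A_g = 3.875×0.3125 = 1.2109 in². φR_n = 0.90 × 50 × 1.2109 = 54.5 kips.
Governing: min(44.1, 84.6, 54.5) = 44.1 kips → weld metal.

44.1 kips (weld metal governs)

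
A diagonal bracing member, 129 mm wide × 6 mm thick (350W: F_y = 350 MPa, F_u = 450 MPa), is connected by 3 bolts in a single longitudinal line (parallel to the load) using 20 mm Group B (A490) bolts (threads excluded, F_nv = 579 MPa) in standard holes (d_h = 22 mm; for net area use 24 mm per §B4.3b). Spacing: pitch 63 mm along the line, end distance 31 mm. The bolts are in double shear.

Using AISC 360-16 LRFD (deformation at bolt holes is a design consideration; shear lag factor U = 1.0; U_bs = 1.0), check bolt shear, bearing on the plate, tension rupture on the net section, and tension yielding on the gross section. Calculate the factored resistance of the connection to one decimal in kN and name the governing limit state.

Bolt shear: A_b = π(20)²/4 = 314.16 mm². φR_n = 0.75 × 579 × 314.16 × 3 × 2 = 818.5 kN.
Bearing (6 mm plate, F_u = 450 MPa): end bolts L_c = 31 − 22/2 = 20, R_n = min(1.2×20×6×450, 2.4×20×6×450) = 64.8 kN/bolt; interior L_c = 63 − 22 = 41, R_n = 129.6 kN/bolt. φR_n = 0.75 × (1×64.8 + 2×129.6) = 243.0 kN.
Tension rupture (net): A_n = (129 − 1×24)×6 = 630 mm² (U = 1.0, A_e = A_n). φR_n = 0.75 × 450 × 630 = 212.6 kN.
Tension yield (gross): A_g = 129×6 = 774 mm². φR_n = 0.90 × 350 × 774 = 243.8 kN.
Governing: min(818.5, 243.0, 212.6, 243.8) = 212.6 kN → net-section rupture.

212.6 kN (net-section rupture governs)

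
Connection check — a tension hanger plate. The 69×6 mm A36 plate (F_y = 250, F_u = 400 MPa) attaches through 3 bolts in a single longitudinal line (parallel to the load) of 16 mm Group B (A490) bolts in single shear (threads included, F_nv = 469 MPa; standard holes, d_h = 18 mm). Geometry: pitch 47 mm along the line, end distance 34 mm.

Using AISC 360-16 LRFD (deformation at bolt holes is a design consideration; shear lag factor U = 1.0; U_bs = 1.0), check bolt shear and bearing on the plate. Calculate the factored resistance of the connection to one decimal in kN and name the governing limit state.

179.3 kN (bearing governs)

Bolt shear: A_b = π(16)²/4 = 201.06 mm². φR_n = 0.75 × 469 × 201.06 × 3 × 1 = 212.2 kN.
Bearing (6 mm plate, F_u = 400 MPa): end bolts L_c = 34 − 18/2 = 25, R_n = min(1.2×25×6×400, 2.4×16×6×400) = 72 kN/bolt; interior L_c = 47 − 18 = 29, R_n = 83.52 kN/bolt. φR_n = 0.75 × (1×72 + 2×83.52) = 179.3 kN.
Governing: min(212.2, 179.3) = 179.3 kN → bearing.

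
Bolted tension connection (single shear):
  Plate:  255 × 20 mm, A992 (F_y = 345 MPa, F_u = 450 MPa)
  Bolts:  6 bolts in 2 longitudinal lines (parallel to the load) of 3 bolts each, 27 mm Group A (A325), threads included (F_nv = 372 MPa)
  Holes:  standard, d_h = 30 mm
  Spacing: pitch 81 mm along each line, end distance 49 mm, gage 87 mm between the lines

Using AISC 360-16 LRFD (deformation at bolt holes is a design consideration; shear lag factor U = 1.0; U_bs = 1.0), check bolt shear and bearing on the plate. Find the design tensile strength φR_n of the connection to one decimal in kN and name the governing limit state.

Bolt shear: A_b = π(27)²/4 = 572.56 mm². φR_n = 0.75 × 372 × 572.56 × 6 × 1 = 958.5 kN.
Bearing (20 mm plate, F_u = 450 MPa): end bolts L_c = 49 − 30/2 = 34, R_n = min(1.2×34×20×450, 2.4×27×20×450) = 367.2 kN/bolt; interior L_c = 81 − 30 = 51, R_n = 550.8 kN/bolt. φR_n = 0.75 × (2×367.2 + 4×550.8) = 2203.2 kN.
Governing: min(958.5, 2203.2) = 958.5 kN → bolt shear.

958.5 kN (bolt shear governs)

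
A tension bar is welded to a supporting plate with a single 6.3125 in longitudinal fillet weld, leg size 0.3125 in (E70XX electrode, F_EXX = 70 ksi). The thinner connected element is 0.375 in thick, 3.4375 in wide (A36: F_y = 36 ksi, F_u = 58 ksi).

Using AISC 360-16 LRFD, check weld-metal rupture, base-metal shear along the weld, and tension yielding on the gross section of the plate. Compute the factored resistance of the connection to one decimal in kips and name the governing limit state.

41.8 kips (gross-section yield governs)

Weld metal: throat = 0.707×0.3125 = 0.22094 in, L = 6.3125 in. φR_n = 0.75 × 0.6 × 70 × 0.22094 × 6.3125 = 43.9 kips.
Base metal shear (0.375 in plate): yield φR_n = 1.0×0.6×36×0.375×6.3125 = 51.1 kips; rupture φR_n = 0.75×0.6×58×0.375×6.3125 = 61.8 kips; take 51.1 kips (yield).
Tension yield (gross): A_g = 3.4375×0.375 = 1.2891 in². φR_n = 0.90 × 36 × 1.2891 = 41.8 kips.
Governing: min(43.9, 51.1, 41.8) = 41.8 kips → gross-section yield.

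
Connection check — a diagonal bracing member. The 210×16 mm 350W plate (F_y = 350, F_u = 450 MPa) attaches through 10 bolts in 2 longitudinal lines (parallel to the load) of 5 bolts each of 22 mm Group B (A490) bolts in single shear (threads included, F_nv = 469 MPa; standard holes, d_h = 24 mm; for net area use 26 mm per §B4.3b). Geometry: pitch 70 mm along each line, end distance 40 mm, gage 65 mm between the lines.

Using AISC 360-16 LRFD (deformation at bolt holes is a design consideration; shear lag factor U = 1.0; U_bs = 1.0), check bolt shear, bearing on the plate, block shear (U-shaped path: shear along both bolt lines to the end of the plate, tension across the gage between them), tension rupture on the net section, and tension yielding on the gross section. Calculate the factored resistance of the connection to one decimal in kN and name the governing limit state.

Bolt shear: A_b = π(22)²/4 = 380.13 mm². φR_n = 0.75 × 469 × 380.13 × 10 × 1 = 1337.1 kN.
Bearing (16 mm plate, F_u = 450 MPa): end bolts L_c = 40 − 24/2 = 28, R_n = min(1.2×28×16×450, 2.4×22×16×450) = 241.92 kN/bolt; interior L_c = 70 − 24 = 46, R_n = 380.16 kN/bolt. φR_n = 0.75 × (2×241.92 + 8×380.16) = 2643.8 kN.
Block shear: shear path 2×[40+4×70] = 2×320 mm, A_gv = 10240, A_nv = 2×(320 − 4.5×26)×16 = 6496 mm²; tension across gage: (65 − 1×26)×16 = 624 mm². R_n = min(0.6×450×6496, 0.6×350×10240) + 1.0×450×624 = min(1753.9, 2150.4) + 280.8 = 2034.7 kN. φR_n = 0.75 × 2034.7 = 1526.0 kN.
Tension rupture (net): A_n = (210 − 2×26)×16 = 2528 mm² (U = 1.0, A_e = A_n). φR_n = 0.75 × 450 × 2528 = 853.2 kN.
Tension yield (gross): A_g = 210×16 = 3360 mm². φR_n = 0.90 × 350 × 3360 = 1058.4 kN.
Governing: min(1337.1, 2643.8, 1526.0, 853.2, 1058.4) = 853.2 kN → net-section rupture.

853.2 kN (net-section rupture governs)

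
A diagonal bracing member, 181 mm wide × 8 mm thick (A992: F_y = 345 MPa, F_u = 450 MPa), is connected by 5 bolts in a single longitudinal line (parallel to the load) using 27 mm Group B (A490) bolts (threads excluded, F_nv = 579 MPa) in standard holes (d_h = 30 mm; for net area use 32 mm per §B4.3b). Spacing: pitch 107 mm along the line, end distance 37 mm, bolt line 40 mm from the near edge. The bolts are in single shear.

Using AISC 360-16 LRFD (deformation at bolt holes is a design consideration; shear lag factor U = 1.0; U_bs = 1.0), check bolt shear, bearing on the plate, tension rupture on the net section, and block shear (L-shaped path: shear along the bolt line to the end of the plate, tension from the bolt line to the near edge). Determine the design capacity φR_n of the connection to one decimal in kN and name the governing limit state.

402.3 kN (net-section rupture governs)

Bolt shear: A_b = π(27)²/4 = 572.56 mm². φR_n = 0.75 × 579 × 572.56 × 5 × 1 = 1243.2 kN.
Bearing (8 mm plate, F_u = 450 MPa): end bolts L_c = 37 − 30/2 = 22, R_n = min(1.2×22×8×450, 2.4×27×8×450) = 95.04 kN/bolt; interior L_c = 107 − 30 = 77, R_n = 233.28 kN/bolt. φR_n = 0.75 × (1×95.04 + 4×233.28) = 771.1 kN.
Tension rupture (net): A_n = (181 − 1×32)×8 = 1192 mm² (U = 1.0, A_e = A_n). φR_n = 0.75 × 450 × 1192 = 402.3 kN.
Block shear: shear path 1×[37+4×107] = 1×465 mm, A_gv = 3720, A_nv = 1×(465 − 4.5×32)×8 = 2568 mm²; tension to near edge: (40 − 0.5×32)×8 = 192 mm². R_n = min(0.6×450×2568, 0.6×345×3720) + 1.0×450×192 = min(693.36, 770.04) + 86.4 = 779.76 kN. φR_n = 0.75 × 779.76 = 584.8 kN.
Governing: min(1243.2, 771.1, 402.3, 584.8) = 402.3 kN → net-section rupture.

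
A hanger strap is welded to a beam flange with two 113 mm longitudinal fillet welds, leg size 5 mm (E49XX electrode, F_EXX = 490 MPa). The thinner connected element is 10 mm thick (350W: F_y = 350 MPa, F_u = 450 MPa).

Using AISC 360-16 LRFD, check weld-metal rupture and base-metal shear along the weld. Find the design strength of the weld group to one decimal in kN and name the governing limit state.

176.2 kN (weld metal governs)

Weld metal: throat = 0.707×5 = 3.535 mm, L = 2×113 = 226 mm. φR_n = 0.75 × 0.6 × 490 × 3.535 × 226 = 176.2 kN.
Base metal shear (10 mm plate): yield φR_n = 1.0×0.6×350×10×226 = 474.6 kN; rupture φR_n = 0.75×0.6×450×10×226 = 457.7 kN; take 457.7 kN (rupture).
Governing: min(176.2, 457.7) = 176.2 kN → weld metal.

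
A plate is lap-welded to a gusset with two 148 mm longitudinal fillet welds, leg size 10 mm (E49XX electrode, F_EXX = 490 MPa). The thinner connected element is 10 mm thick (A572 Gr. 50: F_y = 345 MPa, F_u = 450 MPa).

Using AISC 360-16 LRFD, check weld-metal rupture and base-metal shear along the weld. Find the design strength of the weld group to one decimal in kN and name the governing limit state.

461.4 kN (weld metal governs)

Weld metal: throat = 0.707×10 = 7.07 mm, L = 2×148 = 296 mm. φR_n = 0.75 × 0.6 × 490 × 7.07 × 296 = 461.4 kN.
Base metal shear (10 mm plate): yield φR_n = 1.0×0.6×345×10×296 = 612.7 kN; rupture φR_n = 0.75×0.6×450×10×296 = 599.4 kN; take 599.4 kN (rupture).
Governing: min(461.4, 599.4) = 461.4 kN → weld metal.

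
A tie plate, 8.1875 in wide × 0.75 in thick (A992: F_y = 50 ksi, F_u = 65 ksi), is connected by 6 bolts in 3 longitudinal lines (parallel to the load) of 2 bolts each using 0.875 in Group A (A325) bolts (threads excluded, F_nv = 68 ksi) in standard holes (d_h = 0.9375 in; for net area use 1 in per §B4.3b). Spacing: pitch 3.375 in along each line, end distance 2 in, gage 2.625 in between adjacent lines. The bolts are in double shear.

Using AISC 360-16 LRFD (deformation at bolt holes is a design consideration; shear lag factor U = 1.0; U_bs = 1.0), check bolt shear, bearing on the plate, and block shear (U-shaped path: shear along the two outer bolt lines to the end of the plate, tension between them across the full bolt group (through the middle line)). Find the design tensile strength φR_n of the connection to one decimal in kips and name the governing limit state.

Bolt shear: A_b = π(0.875)²/4 = 0.60132 in². φR_n = 0.75 × 68 × 0.60132 × 6 × 2 = 368.0 kips.
Bearing (0.75 in plate, F_u = 65 ksi): end bolts L_c = 2 − 0.9375/2 = 1.53125, R_n = min(1.2×1.53125×0.75×65, 2.4×0.875×0.75×65) = 89.578 kips/bolt; interior L_c = 3.375 − 0.9375 = 2.4375, R_n = 102.38 kips/bolt. φR_n = 0.75 × (3×89.578 + 3×102.38) = 431.9 kips.
Block shear: shear path 2×[2+1×3.375] = 2×5.375 in, A_gv = 8.0625, A_nv = 2×(5.375 − 1.5×1)×0.75 = 5.8125 in²; tension across gage: (5.25 − 2×1)×0.75 = 2.4375 in². R_n = min(0.6×65×5.8125, 0.6×50×8.0625) + 1.0×65×2.4375 = min(226.69, 241.88) + 158.44 = 385.13 kips. φR_n = 0.75 × 385.13 = 288.8 kips.
Governing: min(368.0, 431.9, 288.8) = 288.8 kips → block shear.

288.8 kips (block shear governs)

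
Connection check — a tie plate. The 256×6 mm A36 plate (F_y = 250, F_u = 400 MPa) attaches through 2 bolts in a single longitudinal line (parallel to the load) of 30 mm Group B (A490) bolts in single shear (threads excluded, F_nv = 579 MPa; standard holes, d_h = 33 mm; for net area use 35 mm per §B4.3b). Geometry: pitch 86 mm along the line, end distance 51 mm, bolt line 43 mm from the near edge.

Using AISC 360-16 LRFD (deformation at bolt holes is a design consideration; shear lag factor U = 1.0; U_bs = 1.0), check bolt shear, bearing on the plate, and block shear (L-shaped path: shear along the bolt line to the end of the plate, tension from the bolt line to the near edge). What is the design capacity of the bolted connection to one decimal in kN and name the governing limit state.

137.2 kN (block shear governs)

Bolt shear: A_b = π(30)²/4 = 706.86 mm². φR_n = 0.75 × 579 × 706.86 × 2 × 1 = 613.9 kN.
Bearing (6 mm plate, F_u = 400 MPa): end bolts L_c = 51 − 33/2 = 34.5, R_n = min(1.2×34.5×6×400, 2.4×30×6×400) = 99.36 kN/bolt; interior L_c = 86 − 33 = 53, R_n = 152.64 kN/bolt. φR_n = 0.75 × (1×99.36 + 1×152.64) = 189.0 kN.
Block shear: shear path 1×[51+1×86] = 1×137 mm, A_gv = 822, A_nv = 1×(137 − 1.5×35)×6 = 507 mm²; tension to near edge: (43 − 0.5×35)×6 = 153 mm². R_n = min(0.6×400×507, 0.6×250×822) + 1.0×400×153 = min(121.68, 123.3) + 61.2 = 182.88 kN. φR_n = 0.75 × 182.88 = 137.2 kN.
Governing: min(613.9, 189.0, 137.2) = 137.2 kN → block shear.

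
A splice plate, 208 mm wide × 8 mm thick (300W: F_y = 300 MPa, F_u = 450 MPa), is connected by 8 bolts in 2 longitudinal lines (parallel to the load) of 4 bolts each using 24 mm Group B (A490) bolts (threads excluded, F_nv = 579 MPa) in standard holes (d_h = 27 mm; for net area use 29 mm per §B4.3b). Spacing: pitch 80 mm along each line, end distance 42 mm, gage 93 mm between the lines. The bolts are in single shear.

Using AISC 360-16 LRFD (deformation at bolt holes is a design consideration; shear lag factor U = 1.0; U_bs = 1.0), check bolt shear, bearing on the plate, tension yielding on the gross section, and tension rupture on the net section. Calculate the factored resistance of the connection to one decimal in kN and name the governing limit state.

Bolt shear: A_b = π(24)²/4 = 452.39 mm². φR_n = 0.75 × 579 × 452.39 × 8 × 1 = 1571.6 kN.
Bearing (8 mm plate, F_u = 450 MPa): end bolts L_c = 42 − 27/2 = 28.5, R_n = min(1.2×28.5×8×450, 2.4×24×8×450) = 123.12 kN/bolt; interior L_c = 80 − 27 = 53, R_n = 207.36 kN/bolt. φR_n = 0.75 × (2×123.12 + 6×207.36) = 1117.8 kN.
Tension yield (gross): A_g = 208×8 = 1664 mm². φR_n = 0.90 × 300 × 1664 = 449.3 kN.
Tension rupture (net): A_n = (208 − 2×29)×8 = 1200 mm² (U = 1.0, A_e = A_n). φR_n = 0.75 × 450 × 1200 = 405.0 kN.
Governing: min(1571.6, 1117.8, 449.3, 405.0) = 405.0 kN → net-section rupture.

405.0 kN (net-section rupture governs)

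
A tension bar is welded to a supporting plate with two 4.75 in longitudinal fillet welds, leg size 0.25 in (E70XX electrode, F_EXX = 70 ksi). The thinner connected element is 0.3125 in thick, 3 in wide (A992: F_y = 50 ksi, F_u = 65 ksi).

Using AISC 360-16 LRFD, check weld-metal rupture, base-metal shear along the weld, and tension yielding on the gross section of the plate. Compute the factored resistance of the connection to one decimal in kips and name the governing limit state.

42.2 kips (gross-section yield governs)

Weld metal: throat = 0.707×0.25 = 0.17675 in, L = 2×4.75 = 9.5 in. φR_n = 0.75 × 0.6 × 70 × 0.17675 × 9.5 = 52.9 kips.
Base metal shear (0.3125 in plate): yield φR_n = 1.0×0.6×50×0.3125×9.5 = 89.1 kips; rupture φR_n = 0.75×0.6×65×0.3125×9.5 = 86.8 kips; take 86.8 kips (rupture).
Tension yield (gross): A_g = 3×0.3125 = 0.9375 in². φR_n = 0.90 × 50 × 0.9375 = 42.2 kips.
Governing: min(52.9, 86.8, 42.2) = 42.2 kips → gross-section yield.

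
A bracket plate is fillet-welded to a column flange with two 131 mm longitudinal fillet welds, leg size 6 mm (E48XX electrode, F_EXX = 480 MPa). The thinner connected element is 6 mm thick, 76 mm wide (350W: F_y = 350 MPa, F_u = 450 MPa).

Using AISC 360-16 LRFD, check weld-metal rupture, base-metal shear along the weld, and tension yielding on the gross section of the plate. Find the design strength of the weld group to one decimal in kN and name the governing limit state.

143.6 kN (gross-section yield governs)

Weld metal: throat = 0.707×6 = 4.242 mm, L = 2×131 = 262 mm. φR_n = 0.75 × 0.6 × 480 × 4.242 × 262 = 240.1 kN.
Base metal shear (6 mm plate): yield φR_n = 1.0×0.6×350×6×262 = 330.1 kN; rupture φR_n = 0.75×0.6×450×6×262 = 318.3 kN; take 318.3 kN (rupture).
Tension yield (gross): A_g = 76×6 = 456 mm². φR_n = 0.90 × 350 × 456 = 143.6 kN.
Governing: min(240.1, 318.3, 143.6) = 143.6 kN → gross-section yield.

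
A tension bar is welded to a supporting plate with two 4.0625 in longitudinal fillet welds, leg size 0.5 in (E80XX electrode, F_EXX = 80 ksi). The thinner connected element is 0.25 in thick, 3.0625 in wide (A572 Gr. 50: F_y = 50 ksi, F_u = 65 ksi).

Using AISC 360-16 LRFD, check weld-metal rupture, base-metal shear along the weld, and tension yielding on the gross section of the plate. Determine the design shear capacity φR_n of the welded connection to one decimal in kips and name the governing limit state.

34.5 kips (gross-section yield governs)

Weld metal: throat = 0.707×0.5 = 0.3535 in, L = 2×4.0625 = 8.125 in. φR_n = 0.75 × 0.6 × 80 × 0.3535 × 8.125 = 103.4 kips.
Base metal shear (0.25 in plate): yield φR_n = 1.0×0.6×50×0.25×8.125 = 60.9 kips; rupture φR_n = 0.75×0.6×65×0.25×8.125 = 59.4 kips; take 59.4 kips (rupture).
Tension yield (gross): A_g = 3.0625×0.25 = 0.76563 in². φR_n = 0.90 × 50 × 0.76563 = 34.5 kips.
Governing: min(103.4, 59.4, 34.5) = 34.5 kips → gross-section yield.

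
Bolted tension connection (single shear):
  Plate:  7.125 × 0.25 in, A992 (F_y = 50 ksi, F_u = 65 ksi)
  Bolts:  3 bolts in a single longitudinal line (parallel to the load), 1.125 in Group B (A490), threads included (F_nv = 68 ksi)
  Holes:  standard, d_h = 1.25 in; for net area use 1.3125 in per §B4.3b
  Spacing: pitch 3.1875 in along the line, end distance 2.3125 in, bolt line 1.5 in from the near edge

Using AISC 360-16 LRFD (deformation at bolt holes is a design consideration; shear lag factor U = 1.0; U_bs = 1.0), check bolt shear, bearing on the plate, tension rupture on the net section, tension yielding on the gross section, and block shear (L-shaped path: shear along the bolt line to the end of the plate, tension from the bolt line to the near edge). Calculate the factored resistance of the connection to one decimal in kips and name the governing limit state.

49.8 kips (block shear governs)

Bolt shear: A_b = π(1.125)²/4 = 0.99402 in². φR_n = 0.75 × 68 × 0.99402 × 3 × 1 = 152.1 kips.
Bearing (0.25 in plate, F_u = 65 ksi): end bolts L_c = 2.3125 − 1.25/2 = 1.6875, R_n = min(1.2×1.6875×0.25×65, 2.4×1.125×0.25×65) = 32.906 kips/bolt; interior L_c = 3.1875 − 1.25 = 1.9375, R_n = 37.781 kips/bolt. φR_n = 0.75 × (1×32.906 + 2×37.781) = 81.4 kips.
Tension rupture (net): A_n = (7.125 − 1×1.3125)×0.25 = 1.4531 in² (U = 1.0, A_e = A_n). φR_n = 0.75 × 65 × 1.4531 = 70.8 kips.
Tension yield (gross): A_g = 7.125×0.25 = 1.7813 in². φR_n = 0.90 × 50 × 1.7813 = 80.2 kips.
Block shear: shear path 1×[2.3125+2×3.1875] = 1×8.6875 in, A_gv = 2.1719, A_nv = 1×(8.6875 − 2.5×1.3125)×0.25 = 1.3516 in²; tension to near edge: (1.5 − 0.5×1.3125)×0.25 = 0.21094 in². R_n = min(0.6×65×1.3516, 0.6×50×2.1719) + 1.0×65×0.21094 = min(52.712, 65.157) + 13.711 = 66.423 kips. φR_n = 0.75 × 66.423 = 49.8 kips.
Governing: min(152.1, 81.4, 70.8, 80.2, 49.8) = 49.8 kips → block shear.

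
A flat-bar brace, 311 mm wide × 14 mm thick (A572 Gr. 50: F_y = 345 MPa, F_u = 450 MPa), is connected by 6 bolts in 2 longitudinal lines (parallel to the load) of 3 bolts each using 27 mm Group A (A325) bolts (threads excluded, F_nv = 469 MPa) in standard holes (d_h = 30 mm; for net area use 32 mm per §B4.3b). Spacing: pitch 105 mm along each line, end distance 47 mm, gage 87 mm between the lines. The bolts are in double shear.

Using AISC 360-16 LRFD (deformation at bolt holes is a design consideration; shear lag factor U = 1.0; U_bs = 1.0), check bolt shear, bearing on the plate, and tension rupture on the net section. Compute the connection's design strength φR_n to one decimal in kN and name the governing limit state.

1167.1 kN (net-section rupture governs)

Bolt shear: A_b = π(27)²/4 = 572.56 mm². φR_n = 0.75 × 469 × 572.56 × 6 × 2 = 2416.8 kN.
Bearing (14 mm plate, F_u = 450 MPa): end bolts L_c = 47 − 30/2 = 32, R_n = min(1.2×32×14×450, 2.4×27×14×450) = 241.92 kN/bolt; interior L_c = 105 − 30 = 75, R_n = 408.24 kN/bolt. φR_n = 0.75 × (2×241.92 + 4×408.24) = 1587.6 kN.
Tension rupture (net): A_n = (311 − 2×32)×14 = 3458 mm² (U = 1.0, A_e = A_n). φR_n = 0.75 × 450 × 3458 = 1167.1 kN.
Governing: min(2416.8, 1587.6, 1167.1) = 1167.1 kN → net-section rupture.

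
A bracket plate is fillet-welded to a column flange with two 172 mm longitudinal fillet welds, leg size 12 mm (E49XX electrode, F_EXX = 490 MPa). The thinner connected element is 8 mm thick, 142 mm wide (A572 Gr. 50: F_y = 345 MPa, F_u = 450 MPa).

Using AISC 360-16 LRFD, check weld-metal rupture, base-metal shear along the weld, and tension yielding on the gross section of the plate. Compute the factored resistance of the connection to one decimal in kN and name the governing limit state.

Weld metal: throat = 0.707×12 = 8.484 mm, L = 2×172 = 344 mm. φR_n = 0.75 × 0.6 × 490 × 8.484 × 344 = 643.5 kN.
Base metal shear (8 mm plate): yield φR_n = 1.0×0.6×345×8×344 = 569.7 kN; rupture φR_n = 0.75×0.6×450×8×344 = 557.3 kN; take 557.3 kN (rupture).
Tension yield (gross): A_g = 142×8 = 1136 mm². φR_n = 0.90 × 345 × 1136 = 352.7 kN.
Governing: min(643.5, 557.3, 352.7) = 352.7 kN → gross-section yield.

352.7 kN (gross-section yield governs)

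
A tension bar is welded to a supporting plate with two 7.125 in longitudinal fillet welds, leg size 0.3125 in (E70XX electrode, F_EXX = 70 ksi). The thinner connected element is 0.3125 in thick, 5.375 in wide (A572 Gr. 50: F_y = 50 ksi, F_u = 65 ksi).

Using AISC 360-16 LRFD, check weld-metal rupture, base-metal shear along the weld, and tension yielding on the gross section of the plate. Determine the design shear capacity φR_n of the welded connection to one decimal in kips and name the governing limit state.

Weld metal: throat = 0.707×0.3125 = 0.22094 in, L = 2×7.125 = 14.25 in. φR_n = 0.75 × 0.6 × 70 × 0.22094 × 14.25 = 99.2 kips.
Base metal shear (0.3125 in plate): yield φR_n = 1.0×0.6×50×0.3125×14.25 = 133.6 kips; rupture φR_n = 0.75×0.6×65×0.3125×14.25 = 130.3 kips; take 130.3 kips (rupture).
Tension yield (gross): A_g = 5.375×0.3125 = 1.6797 in². φR_n = 0.90 × 50 × 1.6797 = 75.6 kips.
Governing: min(99.2, 130.3, 75.6) = 75.6 kips → gross-section yield.

75.6 kips (gross-section yield governs)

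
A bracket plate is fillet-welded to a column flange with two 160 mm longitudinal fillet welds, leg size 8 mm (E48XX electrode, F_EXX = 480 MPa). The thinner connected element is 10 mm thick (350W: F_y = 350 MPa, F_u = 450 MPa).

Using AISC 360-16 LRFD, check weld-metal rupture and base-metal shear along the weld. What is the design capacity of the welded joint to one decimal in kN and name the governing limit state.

390.9 kN (weld metal governs)

Weld metal: throat = 0.707×8 = 5.656 mm, L = 2×160 = 320 mm. φR_n = 0.75 × 0.6 × 480 × 5.656 × 320 = 390.9 kN.
Base metal shear (10 mm plate): yield φR_n = 1.0×0.6×350×10×320 = 672.0 kN; rupture φR_n = 0.75×0.6×450×10×320 = 648.0 kN; take 648.0 kN (rupture).
Governing: min(390.9, 648.0) = 390.9 kN → weld metal.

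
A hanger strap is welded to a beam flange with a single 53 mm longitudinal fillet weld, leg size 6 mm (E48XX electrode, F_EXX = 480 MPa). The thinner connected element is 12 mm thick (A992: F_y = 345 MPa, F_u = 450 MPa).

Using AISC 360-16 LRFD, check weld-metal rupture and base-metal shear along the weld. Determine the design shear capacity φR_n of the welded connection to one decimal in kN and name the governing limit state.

Weld metal: throat = 0.707×6 = 4.242 mm, L = 53 mm. φR_n = 0.75 × 0.6 × 480 × 4.242 × 53 = 48.6 kN.
Base metal shear (12 mm plate): yield φR_n = 1.0×0.6×345×12×53 = 131.7 kN; rupture φR_n = 0.75×0.6×450×12×53 = 128.8 kN; take 128.8 kN (rupture).
Governing: min(48.6, 128.8) = 48.6 kN → weld metal.

48.6 kN (weld metal governs)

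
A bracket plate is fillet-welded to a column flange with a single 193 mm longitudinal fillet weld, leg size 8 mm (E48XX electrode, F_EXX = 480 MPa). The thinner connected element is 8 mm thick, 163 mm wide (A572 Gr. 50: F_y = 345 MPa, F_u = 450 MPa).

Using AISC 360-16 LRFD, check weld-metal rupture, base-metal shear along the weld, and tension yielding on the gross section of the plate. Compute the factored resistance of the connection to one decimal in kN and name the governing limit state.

235.8 kN (weld metal governs)

Weld metal: throat = 0.707×8 = 5.656 mm, L = 193 mm. φR_n = 0.75 × 0.6 × 480 × 5.656 × 193 = 235.8 kN.
Base metal shear (8 mm plate): yield φR_n = 1.0×0.6×345×8×193 = 319.6 kN; rupture φR_n = 0.75×0.6×450×8×193 = 312.7 kN; take 312.7 kN (rupture).
Tension yield (gross): A_g = 163×8 = 1304 mm². φR_n = 0.90 × 345 × 1304 = 404.9 kN.
Governing: min(235.8, 312.7, 404.9) = 235.8 kN → weld metal.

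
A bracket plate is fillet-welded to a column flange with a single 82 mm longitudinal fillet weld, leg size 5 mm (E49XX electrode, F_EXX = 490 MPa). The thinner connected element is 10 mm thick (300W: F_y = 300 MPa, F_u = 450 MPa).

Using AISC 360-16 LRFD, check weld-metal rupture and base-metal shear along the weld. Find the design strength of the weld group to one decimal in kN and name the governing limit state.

63.9 kN (weld metal governs)

Weld metal: throat = 0.707×5 = 3.535 mm, L = 82 mm. φR_n = 0.75 × 0.6 × 490 × 3.535 × 82 = 63.9 kN.
Base metal shear (10 mm plate): yield φR_n = 1.0×0.6×300×10×82 = 147.6 kN; rupture φR_n = 0.75×0.6×450×10×82 = 166.1 kN; take 147.6 kN (yield).
Governing: min(63.9, 147.6) = 63.9 kN → weld metal.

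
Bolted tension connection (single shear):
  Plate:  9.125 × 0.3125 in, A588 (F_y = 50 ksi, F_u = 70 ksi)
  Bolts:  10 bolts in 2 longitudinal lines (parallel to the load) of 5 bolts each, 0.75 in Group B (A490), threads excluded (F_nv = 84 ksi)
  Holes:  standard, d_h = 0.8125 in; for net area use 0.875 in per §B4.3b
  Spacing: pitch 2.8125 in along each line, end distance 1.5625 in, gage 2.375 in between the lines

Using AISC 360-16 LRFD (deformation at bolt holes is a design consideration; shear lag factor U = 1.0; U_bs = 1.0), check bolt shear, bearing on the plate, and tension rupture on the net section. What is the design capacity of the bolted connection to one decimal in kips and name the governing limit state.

121.0 kips (net-section rupture governs)

Bolt shear: A_b = π(0.75)²/4 = 0.44179 in². φR_n = 0.75 × 84 × 0.44179 × 10 × 1 = 278.3 kips.
Bearing (0.3125 in plate, F_u = 70 ksi): end bolts L_c = 1.5625 − 0.8125/2 = 1.15625, R_n = min(1.2×1.15625×0.3125×70, 2.4×0.75×0.3125×70) = 30.352 kips/bolt; interior L_c = 2.8125 − 0.8125 = 2, R_n = 39.375 kips/bolt. φR_n = 0.75 × (2×30.352 + 8×39.375) = 281.8 kips.
Tension rupture (net): A_n = (9.125 − 2×0.875)×0.3125 = 2.3047 in² (U = 1.0, A_e = A_n). φR_n = 0.75 × 70 × 2.3047 = 121.0 kips.
Governing: min(278.3, 281.8, 121.0) = 121.0 kips → net-section rupture.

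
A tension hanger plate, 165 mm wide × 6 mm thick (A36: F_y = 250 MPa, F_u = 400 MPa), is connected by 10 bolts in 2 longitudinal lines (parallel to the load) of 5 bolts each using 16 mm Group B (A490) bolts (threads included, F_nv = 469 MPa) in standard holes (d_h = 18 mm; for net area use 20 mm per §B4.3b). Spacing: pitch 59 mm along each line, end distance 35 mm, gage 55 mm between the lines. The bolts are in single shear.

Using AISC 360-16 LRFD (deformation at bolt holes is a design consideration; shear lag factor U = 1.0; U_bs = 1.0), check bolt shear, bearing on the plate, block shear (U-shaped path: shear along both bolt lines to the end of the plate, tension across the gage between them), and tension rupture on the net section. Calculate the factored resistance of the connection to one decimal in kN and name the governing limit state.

225.0 kN (net-section rupture governs)

Bolt shear: A_b = π(16)²/4 = 201.06 mm². φR_n = 0.75 × 469 × 201.06 × 10 × 1 = 707.2 kN.
Bearing (6 mm plate, F_u = 400 MPa): end bolts L_c = 35 − 18/2 = 26, R_n = min(1.2×26×6×400, 2.4×16×6×400) = 74.88 kN/bolt; interior L_c = 59 − 18 = 41, R_n = 92.16 kN/bolt. φR_n = 0.75 × (2×74.88 + 8×92.16) = 665.3 kN.
Block shear: shear path 2×[35+4×59] = 2×271 mm, A_gv = 3252, A_nv = 2×(271 − 4.5×20)×6 = 2172 mm²; tension across gage: (55 − 1×20)×6 = 210 mm². R_n = min(0.6×400×2172, 0.6×250×3252) + 1.0×400×210 = min(521.28, 487.8) + 84 = 571.8 kN. φR_n = 0.75 × 571.8 = 428.9 kN.
Tension rupture (net): A_n = (165 − 2×20)×6 = 750 mm² (U = 1.0, A_e = A_n). φR_n = 0.75 × 400 × 750 = 225.0 kN.
Governing: min(707.2, 665.3, 428.9, 225.0) = 225.0 kN → net-section rupture.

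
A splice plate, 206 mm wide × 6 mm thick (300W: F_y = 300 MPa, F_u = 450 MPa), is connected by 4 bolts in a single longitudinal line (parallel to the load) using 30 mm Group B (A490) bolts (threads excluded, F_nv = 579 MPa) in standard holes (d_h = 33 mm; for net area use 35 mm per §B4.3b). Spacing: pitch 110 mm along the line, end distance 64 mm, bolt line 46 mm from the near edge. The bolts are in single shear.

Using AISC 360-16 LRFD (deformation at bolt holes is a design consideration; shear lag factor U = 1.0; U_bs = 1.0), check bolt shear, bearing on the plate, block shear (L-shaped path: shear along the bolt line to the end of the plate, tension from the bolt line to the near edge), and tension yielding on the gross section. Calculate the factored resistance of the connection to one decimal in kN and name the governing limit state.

333.7 kN (gross-section yield governs)

Bolt shear: A_b = π(30)²/4 = 706.86 mm². φR_n = 0.75 × 579 × 706.86 × 4 × 1 = 1227.8 kN.
Bearing (6 mm plate, F_u = 450 MPa): end bolts L_c = 64 − 33/2 = 47.5, R_n = min(1.2×47.5×6×450, 2.4×30×6×450) = 153.9 kN/bolt; interior L_c = 110 − 33 = 77, R_n = 194.4 kN/bolt. φR_n = 0.75 × (1×153.9 + 3×194.4) = 552.8 kN.
Block shear: shear path 1×[64+3×110] = 1×394 mm, A_gv = 2364, A_nv = 1×(394 − 3.5×35)×6 = 1629 mm²; tension to near edge: (46 − 0.5×35)×6 = 171 mm². R_n = min(0.6×450×1629, 0.6×300×2364) + 1.0×450×171 = min(439.83, 425.52) + 76.95 = 502.47 kN. φR_n = 0.75 × 502.47 = 376.9 kN.
Tension yield (gross): A_g = 206×6 = 1236 mm². φR_n = 0.90 × 300 × 1236 = 333.7 kN.
Governing: min(1227.8, 552.8, 376.9, 333.7) = 333.7 kN → gross-section yield.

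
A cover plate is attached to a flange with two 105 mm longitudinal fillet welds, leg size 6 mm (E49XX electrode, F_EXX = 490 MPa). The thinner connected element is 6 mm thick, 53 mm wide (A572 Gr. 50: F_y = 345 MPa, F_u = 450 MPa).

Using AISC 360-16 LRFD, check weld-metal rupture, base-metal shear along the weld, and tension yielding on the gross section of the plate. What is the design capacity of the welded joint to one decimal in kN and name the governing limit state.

98.7 kN (gross-section yield governs)

Weld metal: throat = 0.707×6 = 4.242 mm, L = 2×105 = 210 mm. φR_n = 0.75 × 0.6 × 490 × 4.242 × 210 = 196.4 kN.
Base metal shear (6 mm plate): yield φR_n = 1.0×0.6×345×6×210 = 260.8 kN; rupture φR_n = 0.75×0.6×450×6×210 = 255.2 kN; take 255.2 kN (rupture).
Tension yield (gross): A_g = 53×6 = 318 mm². φR_n = 0.90 × 345 × 318 = 98.7 kN.
Governing: min(196.4, 255.2, 98.7) = 98.7 kN → gross-section yield.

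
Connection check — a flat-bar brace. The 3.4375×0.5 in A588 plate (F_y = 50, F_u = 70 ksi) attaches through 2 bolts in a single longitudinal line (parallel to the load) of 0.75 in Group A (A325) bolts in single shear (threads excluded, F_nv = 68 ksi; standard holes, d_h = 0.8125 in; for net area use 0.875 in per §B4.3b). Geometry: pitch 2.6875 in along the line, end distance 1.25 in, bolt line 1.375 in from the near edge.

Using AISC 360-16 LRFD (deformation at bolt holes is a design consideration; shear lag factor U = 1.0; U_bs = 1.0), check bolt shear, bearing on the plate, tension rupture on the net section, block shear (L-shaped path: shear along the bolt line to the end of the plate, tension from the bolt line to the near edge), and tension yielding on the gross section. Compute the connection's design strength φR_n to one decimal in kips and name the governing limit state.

45.1 kips (bolt shear governs)

Bolt shear: A_b = π(0.75)²/4 = 0.44179 in². φR_n = 0.75 × 68 × 0.44179 × 2 × 1 = 45.1 kips.
Bearing (0.5 in plate, F_u = 70 ksi): end bolts L_c = 1.25 − 0.8125/2 = 0.84375, R_n = min(1.2×0.84375×0.5×70, 2.4×0.75×0.5×70) = 35.438 kips/bolt; interior L_c = 2.6875 − 0.8125 = 1.875, R_n = 63 kips/bolt. φR_n = 0.75 × (1×35.438 + 1×63) = 73.8 kips.
Tension rupture (net): A_n = (3.4375 − 1×0.875)×0.5 = 1.2813 in² (U = 1.0, A_e = A_n). φR_n = 0.75 × 70 × 1.2813 = 67.3 kips.
Block shear: shear path 1×[1.25+1×2.6875] = 1×3.9375 in, A_gv = 1.9688, A_nv = 1×(3.9375 − 1.5×0.875)×0.5 = 1.3125 in²; tension to near edge: (1.375 − 0.5×0.875)×0.5 = 0.46875 in². R_n = min(0.6×70×1.3125, 0.6×50×1.9688) + 1.0×70×0.46875 = min(55.125, 59.064) + 32.813 = 87.938 kips. φR_n = 0.75 × 87.938 = 66.0 kips.
Tension yield (gross): A_g = 3.4375×0.5 = 1.7188 in². φR_n = 0.90 × 50 × 1.7188 = 77.3 kips.
Governing: min(45.1, 73.8, 67.3, 66.0, 77.3) = 45.1 kips → bolt shear.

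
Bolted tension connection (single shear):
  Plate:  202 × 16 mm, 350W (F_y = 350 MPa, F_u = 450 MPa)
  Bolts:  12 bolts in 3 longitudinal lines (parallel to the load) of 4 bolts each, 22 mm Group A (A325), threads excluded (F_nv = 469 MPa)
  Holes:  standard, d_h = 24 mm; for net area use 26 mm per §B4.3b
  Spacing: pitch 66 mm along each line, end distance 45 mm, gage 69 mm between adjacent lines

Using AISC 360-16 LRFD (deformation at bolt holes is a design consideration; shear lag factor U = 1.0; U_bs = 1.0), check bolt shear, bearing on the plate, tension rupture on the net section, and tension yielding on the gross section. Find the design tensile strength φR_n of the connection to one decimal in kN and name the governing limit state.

669.6 kN (net-section rupture governs)

Bolt shear: A_b = π(22)²/4 = 380.13 mm². φR_n = 0.75 × 469 × 380.13 × 12 × 1 = 1604.5 kN.
Bearing (16 mm plate, F_u = 450 MPa): end bolts L_c = 45 − 24/2 = 33, R_n = min(1.2×33×16×450, 2.4×22×16×450) = 285.12 kN/bolt; interior L_c = 66 − 24 = 42, R_n = 362.88 kN/bolt. φR_n = 0.75 × (3×285.12 + 9×362.88) = 3091.0 kN.
Tension rupture (net): A_n = (202 − 3×26)×16 = 1984 mm² (U = 1.0, A_e = A_n). φR_n = 0.75 × 450 × 1984 = 669.6 kN.
Tension yield (gross): A_g = 202×16 = 3232 mm². φR_n = 0.90 × 350 × 3232 = 1018.1 kN.
Governing: min(1604.5, 3091.0, 669.6, 1018.1) = 669.6 kN → net-section rupture.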